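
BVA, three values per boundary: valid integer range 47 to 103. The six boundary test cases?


Range: [47, 103]
Boundaries: just below min, min, min+1, max-1, max, just above max
Values: [46, 47, 48, 102, 103, 104]

[46, 47, 48, 102, 103, 104]


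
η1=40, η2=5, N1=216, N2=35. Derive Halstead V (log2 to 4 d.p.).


Formula: V = N * log2(η), where N = N1 + N2 and η = η1 + η2
η = 40 + 5 = 45
N = 216 + 35 = 251
log2(45) ≈ 5.4919
V = 251 * 5.4919 = 1378.47

1378.47


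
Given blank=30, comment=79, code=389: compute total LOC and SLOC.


Total LOC = blank + comment + code
Total LOC = 30 + 79 + 389 = 498
SLOC (source only) = code = 389

Total LOC: 498, SLOC: 389


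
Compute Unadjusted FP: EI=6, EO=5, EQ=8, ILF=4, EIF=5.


UFP = EI*4 + EO*5 + EQ*4 + ILF*10 + EIF*7
UFP = 6*4 + 5*5 + 8*4 + 4*10 + 5*7
UFP = 24 + 25 + 32 + 40 + 35
UFP = 156

156


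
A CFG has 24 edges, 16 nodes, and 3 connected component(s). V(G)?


Formula: V(G) = E - N + 2P
V(G) = 24 - 16 + 2*3
V(G) = 8 + 6
V(G) = 14

14


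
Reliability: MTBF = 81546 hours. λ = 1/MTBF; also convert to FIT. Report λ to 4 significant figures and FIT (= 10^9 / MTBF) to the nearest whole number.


Formula: λ = 1 / MTBF; FIT = λ × 1e9 = 1e9 / MTBF
λ = 1 / 81546 ≈ 1.226e-05 failures/hour
FIT = 1e9 / 81546 ≈ 12263 failures per 1e9 hours (nearest whole number)

λ = 1.226e-05 /h, FIT = 12263


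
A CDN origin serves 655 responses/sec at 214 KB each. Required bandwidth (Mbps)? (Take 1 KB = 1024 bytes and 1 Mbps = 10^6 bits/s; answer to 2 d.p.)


Formula: Mbps = payload_bytes * RPS * 8 / 1e6
Payload per request = 214 KB = 214 * 1024 = 219136 bytes
Total bytes/sec = 219136 * 655 = 143534080
Total bits/sec = 143534080 * 8 = 1148272640
Mbps = 1148272640 / 1e6 = 1148.27

1148.27 Mbps


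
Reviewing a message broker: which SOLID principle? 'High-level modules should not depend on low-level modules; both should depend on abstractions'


This describes the Dependency Inversion Principle (DIP)

Dependency Inversion Principle (DIP)


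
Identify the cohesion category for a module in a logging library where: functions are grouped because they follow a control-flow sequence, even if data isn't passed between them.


Reasoning: Grouped by order of execution within a routine, not by data flow
Type: Procedural cohesion

Procedural cohesion


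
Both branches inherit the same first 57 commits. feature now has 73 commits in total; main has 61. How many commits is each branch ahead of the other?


Common ancestor: commit #57
feature commits after divergence: 73 - 57 = 16
main commits after divergence: 61 - 57 = 4
feature is 16 commits ahead of main
main is 4 commits ahead of feature

feature ahead: 16, main ahead: 4


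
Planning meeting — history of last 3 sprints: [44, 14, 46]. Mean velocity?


Formula: Avg velocity = Total points / Number of sprints
Points: [44, 14, 46]
Sum = 44 + 14 + 46 = 104
Avg velocity = 104 / 3 = 34.67 points/sprint

34.67 points/sprint


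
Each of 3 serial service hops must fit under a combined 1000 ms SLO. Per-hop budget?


Formula: per_stage = total_budget / stages
per_stage = 1000 / 3
per_stage = 333.33 ms

333.33 ms


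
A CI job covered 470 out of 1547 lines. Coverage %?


Coverage = covered / total * 100
Coverage = 470 / 1547 * 100
Coverage = 30.38%

30.38%


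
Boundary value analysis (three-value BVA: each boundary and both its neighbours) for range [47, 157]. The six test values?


Range: [47, 157]
Boundaries: just below min, min, min+1, max-1, max, just above max
Values: [46, 47, 48, 156, 157, 158]

[46, 47, 48, 156, 157, 158]


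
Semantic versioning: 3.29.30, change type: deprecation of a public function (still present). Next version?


Current: 3.29.30
Change category: 'deprecation of a public function (still present)' → minor bump
SemVer rule: minor bump → increment MINOR, reset PATCH to 0 (MAJOR unchanged)
New: 3.30.0

3.30.0


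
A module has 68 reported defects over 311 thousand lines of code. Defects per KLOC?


Defect density = defects / KLOC
Defect density = 68 / 311
Defect density = 0.219 defects/KLOC

0.219 defects/KLOC


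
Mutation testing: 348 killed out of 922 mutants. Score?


Mutation score = killed / total * 100
Mutation score = 348 / 922 * 100
Mutation score = 37.74%

37.74%


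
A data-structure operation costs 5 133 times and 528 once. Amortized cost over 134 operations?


Formula: Amortized cost = Total cost / Operations
Total cost = (133 * 5) + (1 * 528)
Total cost = 665 + 528 = 1193
Amortized = 1193 / 134 = 8.903

8.903


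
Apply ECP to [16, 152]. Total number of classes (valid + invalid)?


Valid range: [16, 152]
Class 1: x < 16 — invalid
Class 2: 16 ≤ x ≤ 152 — valid
Class 3: x > 152 — invalid
Total equivalence classes: 3

3 equivalence classes


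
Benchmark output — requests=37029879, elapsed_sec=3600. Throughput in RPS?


Formula: throughput = requests / seconds
throughput = 37029879 / 3600
throughput = 10286.08 requests/second

10286.08 requests/second


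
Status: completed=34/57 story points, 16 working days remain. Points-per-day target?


Formula: Required rate = Remaining points / Days left
Remaining = 57 - 34 = 23 points
Required rate = 23 / 16 = 1.44 points/day

1.44 points/day


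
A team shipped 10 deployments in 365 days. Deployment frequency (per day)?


Formula: deployments per day = releases / days
= 10 / 365
= 0.027 deploys/day
(equivalently, 0.19 deploys/week)

0.027 deploys/day


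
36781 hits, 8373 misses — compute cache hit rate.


Formula: hit rate = hits / (hits + misses) * 100
hit rate = 36781 / (36781 + 8373) * 100
hit rate = 36781 / 45154 * 100
hit rate = 81.46%

81.46%


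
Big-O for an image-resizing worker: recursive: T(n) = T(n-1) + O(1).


Reasoning: linear recursion with constant work per frame
Complexity: O(n)

O(n)


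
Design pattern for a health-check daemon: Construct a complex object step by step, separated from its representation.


This matches the Builder pattern

Builder


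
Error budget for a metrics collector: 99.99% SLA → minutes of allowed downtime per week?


Formula: allowed downtime = period * (100 - SLA) / 100
Period (week) = 10080 minutes
Unavailability fraction = (100 - 99.99) / 100
Allowed downtime = 10080 * (100 - 99.99) / 100
Allowed downtime = 1.008 minutes

1.008 minutes


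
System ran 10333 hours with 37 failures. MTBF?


Formula: MTBF = Total operating time / Number of failures
MTBF = 10333 / 37
MTBF = 279.27 hours

279.27 hours


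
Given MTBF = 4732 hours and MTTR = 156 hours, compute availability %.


Availability = MTBF / (MTBF + MTTR)
Availability = 4732 / (4732 + 156)
Availability = 4732 / 4888
Availability = 96.8085%

96.8085%


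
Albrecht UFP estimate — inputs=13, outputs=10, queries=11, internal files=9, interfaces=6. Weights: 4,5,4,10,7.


UFP = EI*4 + EO*5 + EQ*4 + ILF*10 + EIF*7
UFP = 13*4 + 10*5 + 11*4 + 9*10 + 6*7
UFP = 52 + 50 + 44 + 90 + 42
UFP = 278

278


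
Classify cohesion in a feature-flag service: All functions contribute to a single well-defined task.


Reasoning: Best: single purpose
Type: Functional cohesion

Functional cohesion


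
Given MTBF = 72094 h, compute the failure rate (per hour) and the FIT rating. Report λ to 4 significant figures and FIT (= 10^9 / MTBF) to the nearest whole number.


Formula: λ = 1 / MTBF; FIT = λ × 1e9 = 1e9 / MTBF
λ = 1 / 72094 ≈ 1.387e-05 failures/hour
FIT = 1e9 / 72094 ≈ 13871 failures per 1e9 hours (nearest whole number)

λ = 1.387e-05 /h, FIT = 13871


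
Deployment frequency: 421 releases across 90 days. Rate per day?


Formula: deployments per day = releases / days
= 421 / 90
= 4.678 deploys/day
(equivalently, 32.74 deploys/week)

4.678 deploys/day


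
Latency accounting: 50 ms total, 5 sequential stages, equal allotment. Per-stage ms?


Formula: per_stage = total_budget / stages
per_stage = 50 / 5
per_stage = 10.0 ms

10.0 ms


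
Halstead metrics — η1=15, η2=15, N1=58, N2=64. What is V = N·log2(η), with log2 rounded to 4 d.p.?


Formula: V = N * log2(η), where N = N1 + N2 and η = η1 + η2
η = 15 + 15 = 30
N = 58 + 64 = 122
log2(30) ≈ 4.9069
V = 122 * 4.9069 = 598.64

598.64


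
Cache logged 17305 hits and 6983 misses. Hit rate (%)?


Formula: hit rate = hits / (hits + misses) * 100
hit rate = 17305 / (17305 + 6983) * 100
hit rate = 17305 / 24288 * 100
hit rate = 71.25%

71.25%


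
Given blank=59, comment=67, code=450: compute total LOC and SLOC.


Total LOC = blank + comment + code
Total LOC = 59 + 67 + 450 = 576
SLOC (source only) = code = 450

Total LOC: 576, SLOC: 450


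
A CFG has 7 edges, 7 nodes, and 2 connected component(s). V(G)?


Formula: V(G) = E - N + 2P
V(G) = 7 - 7 + 2*2
V(G) = 0 + 4
V(G) = 4

4


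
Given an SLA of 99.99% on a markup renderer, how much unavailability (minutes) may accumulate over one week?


Formula: allowed downtime = period * (100 - SLA) / 100
Period (week) = 10080 minutes
Unavailability fraction = (100 - 99.99) / 100
Allowed downtime = 10080 * (100 - 99.99) / 100
Allowed downtime = 1.008 minutes

1.008 minutes


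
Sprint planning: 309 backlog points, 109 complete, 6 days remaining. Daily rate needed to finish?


Formula: Required rate = Remaining points / Days left
Remaining = 309 - 109 = 200 points
Required rate = 200 / 6 = 33.33 points/day

33.33 points/day


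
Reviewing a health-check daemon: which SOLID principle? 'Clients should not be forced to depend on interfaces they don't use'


This describes the Interface Segregation Principle (ISP)

Interface Segregation Principle (ISP)


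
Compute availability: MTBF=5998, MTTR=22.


Availability = MTBF / (MTBF + MTTR)
Availability = 5998 / (5998 + 22)
Availability = 5998 / 6020
Availability = 99.6346%

99.6346%


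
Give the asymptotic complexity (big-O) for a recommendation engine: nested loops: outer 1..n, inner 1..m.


Reasoning: product of independent bounds
Complexity: O(n*m)

O(n*m)


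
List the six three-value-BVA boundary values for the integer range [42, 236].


Range: [42, 236]
Boundaries: just below min, min, min+1, max-1, max, just above max
Values: [41, 42, 43, 235, 236, 237]

[41, 42, 43, 235, 236, 237]


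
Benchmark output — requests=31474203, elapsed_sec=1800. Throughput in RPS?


Formula: throughput = requests / seconds
throughput = 31474203 / 1800
throughput = 17485.67 requests/second

17485.67 requests/second


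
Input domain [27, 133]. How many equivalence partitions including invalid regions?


Valid range: [27, 133]
Class 1: x < 27 — invalid
Class 2: 27 ≤ x ≤ 133 — valid
Class 3: x > 133 — invalid
Total equivalence classes: 3

3 equivalence classes


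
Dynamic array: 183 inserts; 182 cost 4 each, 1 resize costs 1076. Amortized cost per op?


Formula: Amortized cost = Total cost / Operations
Total cost = (182 * 4) + (1 * 1076)
Total cost = 728 + 1076 = 1804
Amortized = 1804 / 183 = 9.8579

9.8579


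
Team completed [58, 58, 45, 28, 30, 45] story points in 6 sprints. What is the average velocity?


Formula: Avg velocity = Total points / Number of sprints
Points: [58, 58, 45, 28, 30, 45]
Sum = 58 + 58 + 45 + 28 + 30 + 45 = 264
Avg velocity = 264 / 6 = 44.0 points/sprint

44.0 points/sprint


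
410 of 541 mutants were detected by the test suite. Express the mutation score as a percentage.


Mutation score = killed / total * 100
Mutation score = 410 / 541 * 100
Mutation score = 75.79%

75.79%


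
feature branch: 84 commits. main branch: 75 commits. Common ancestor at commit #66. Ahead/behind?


Common ancestor: commit #66
feature commits after divergence: 84 - 66 = 18
main commits after divergence: 75 - 66 = 9
feature is 18 commits ahead of main
main is 9 commits ahead of feature

feature ahead: 18, main ahead: 9


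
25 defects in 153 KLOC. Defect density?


Defect density = defects / KLOC
Defect density = 25 / 153
Defect density = 0.163 defects/KLOC

0.163 defects/KLOC


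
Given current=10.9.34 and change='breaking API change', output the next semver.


Current: 10.9.34
Change category: 'breaking API change' → major bump
SemVer rule: major bump → increment MAJOR, reset MINOR and PATCH to 0
New: 11.0.0

11.0.0


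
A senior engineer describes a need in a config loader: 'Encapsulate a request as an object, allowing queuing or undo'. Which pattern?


This matches the Command pattern

Command


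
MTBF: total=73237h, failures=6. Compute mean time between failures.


Formula: MTBF = Total operating time / Number of failures
MTBF = 73237 / 6
MTBF = 12206.17 hours

12206.17 hours


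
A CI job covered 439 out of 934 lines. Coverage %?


Coverage = covered / total * 100
Coverage = 439 / 934 * 100
Coverage = 47.0%

47.0%


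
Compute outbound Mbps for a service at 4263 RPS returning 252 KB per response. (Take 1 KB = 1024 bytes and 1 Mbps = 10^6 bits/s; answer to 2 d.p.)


Formula: Mbps = payload_bytes * RPS * 8 / 1e6
Payload per request = 252 KB = 252 * 1024 = 258048 bytes
Total bytes/sec = 258048 * 4263 = 1100058624
Total bits/sec = 1100058624 * 8 = 8800468992
Mbps = 8800468992 / 1e6 = 8800.47

8800.47 Mbps


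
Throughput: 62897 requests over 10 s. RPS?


Formula: throughput = requests / seconds
throughput = 62897 / 10
throughput = 6289.7 requests/second

6289.7 requests/second


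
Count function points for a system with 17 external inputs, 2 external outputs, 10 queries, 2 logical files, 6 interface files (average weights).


UFP = EI*4 + EO*5 + EQ*4 + ILF*10 + EIF*7
UFP = 17*4 + 2*5 + 10*4 + 2*10 + 6*7
UFP = 68 + 10 + 40 + 20 + 42
UFP = 180

180


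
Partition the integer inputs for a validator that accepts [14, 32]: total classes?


Valid range: [14, 32]
Class 1: x < 14 — invalid
Class 2: 14 ≤ x ≤ 32 — valid
Class 3: x > 32 — invalid
Total equivalence classes: 3

3 equivalence classes


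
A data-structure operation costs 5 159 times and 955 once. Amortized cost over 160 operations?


Formula: Amortized cost = Total cost / Operations
Total cost = (159 * 5) + (1 * 955)
Total cost = 795 + 955 = 1750
Amortized = 1750 / 160 = 10.9375

10.9375


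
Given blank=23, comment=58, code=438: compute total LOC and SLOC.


Total LOC = blank + comment + code
Total LOC = 23 + 58 + 438 = 519
SLOC (source only) = code = 438

Total LOC: 519, SLOC: 438


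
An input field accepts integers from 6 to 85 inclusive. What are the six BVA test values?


Range: [6, 85]
Boundaries: just below min, min, min+1, max-1, max, just above max
Values: [5, 6, 7, 84, 85, 86]

[5, 6, 7, 84, 85, 86]


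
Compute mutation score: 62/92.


Mutation score = killed / total * 100
Mutation score = 62 / 92 * 100
Mutation score = 67.39%

67.39%


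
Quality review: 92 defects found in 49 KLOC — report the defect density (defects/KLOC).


Defect density = defects / KLOC
Defect density = 92 / 49
Defect density = 1.878 defects/KLOC

1.878 defects/KLOC


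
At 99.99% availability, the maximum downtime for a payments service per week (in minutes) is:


Formula: allowed downtime = period * (100 - SLA) / 100
Period (week) = 10080 minutes
Unavailability fraction = (100 - 99.99) / 100
Allowed downtime = 10080 * (100 - 99.99) / 100
Allowed downtime = 1.008 minutes

1.008 minutes


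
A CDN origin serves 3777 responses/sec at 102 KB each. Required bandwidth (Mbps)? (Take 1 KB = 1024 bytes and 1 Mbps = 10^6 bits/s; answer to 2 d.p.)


Formula: Mbps = payload_bytes * RPS * 8 / 1e6
Payload per request = 102 KB = 102 * 1024 = 104448 bytes
Total bytes/sec = 104448 * 3777 = 394500096
Total bits/sec = 394500096 * 8 = 3156000768
Mbps = 3156000768 / 1e6 = 3156.0

3156.0 Mbps


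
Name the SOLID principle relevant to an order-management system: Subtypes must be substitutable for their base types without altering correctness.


This describes the Liskov Substitution Principle (LSP)

Liskov Substitution Principle (LSP)


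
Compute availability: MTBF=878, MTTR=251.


Availability = MTBF / (MTBF + MTTR)
Availability = 878 / (878 + 251)
Availability = 878 / 1129
Availability = 77.7679%

77.7679%


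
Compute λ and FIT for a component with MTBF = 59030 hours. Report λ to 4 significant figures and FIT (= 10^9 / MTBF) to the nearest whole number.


Formula: λ = 1 / MTBF; FIT = λ × 1e9 = 1e9 / MTBF
λ = 1 / 59030 ≈ 1.694e-05 failures/hour
FIT = 1e9 / 59030 ≈ 16941 failures per 1e9 hours (nearest whole number)

λ = 1.694e-05 /h, FIT = 16941


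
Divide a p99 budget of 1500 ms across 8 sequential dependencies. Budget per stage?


Formula: per_stage = total_budget / stages
per_stage = 1500 / 8
per_stage = 187.5 ms

187.5 ms


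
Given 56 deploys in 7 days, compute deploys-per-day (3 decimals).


Formula: deployments per day = releases / days
= 56 / 7
= 8.0 deploys/day
(equivalently, 56.0 deploys/week)

8.0 deploys/day


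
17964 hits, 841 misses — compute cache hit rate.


Formula: hit rate = hits / (hits + misses) * 100
hit rate = 17964 / (17964 + 841) * 100
hit rate = 17964 / 18805 * 100
hit rate = 95.53%

95.53%


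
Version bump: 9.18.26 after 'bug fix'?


Current: 9.18.26
Change category: 'bug fix' → patch bump
SemVer rule: patch bump → increment PATCH (MAJOR and MINOR unchanged)
New: 9.18.27

9.18.27


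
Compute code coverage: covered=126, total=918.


Coverage = covered / total * 100
Coverage = 126 / 918 * 100
Coverage = 13.73%

13.73%


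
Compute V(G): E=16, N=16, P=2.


Formula: V(G) = E - N + 2P
V(G) = 16 - 16 + 2*2
V(G) = 0 + 4
V(G) = 4

4


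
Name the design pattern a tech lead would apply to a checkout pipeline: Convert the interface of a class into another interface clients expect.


This matches the Adapter pattern

Adapter


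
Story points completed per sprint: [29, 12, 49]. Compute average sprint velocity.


Formula: Avg velocity = Total points / Number of sprints
Points: [29, 12, 49]
Sum = 29 + 12 + 49 = 90
Avg velocity = 90 / 3 = 30.0 points/sprint

30.0 points/sprint


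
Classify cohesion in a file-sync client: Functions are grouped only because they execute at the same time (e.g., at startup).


Reasoning: Related by timing only
Type: Temporal cohesion

Temporal cohesion


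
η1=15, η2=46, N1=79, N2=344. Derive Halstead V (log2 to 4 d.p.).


Formula: V = N * log2(η), where N = N1 + N2 and η = η1 + η2
η = 15 + 46 = 61
N = 79 + 344 = 423
log2(61) ≈ 5.9307
V = 423 * 5.9307 = 2508.69

2508.69


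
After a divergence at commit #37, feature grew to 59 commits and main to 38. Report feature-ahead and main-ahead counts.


Common ancestor: commit #37
feature commits after divergence: 59 - 37 = 22
main commits after divergence: 38 - 37 = 1
feature is 22 commits ahead of main
main is 1 commits ahead of feature

feature ahead: 22, main ahead: 1


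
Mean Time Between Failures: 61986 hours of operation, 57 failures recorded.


Formula: MTBF = Total operating time / Number of failures
MTBF = 61986 / 57
MTBF = 1087.47 hours

1087.47 hours


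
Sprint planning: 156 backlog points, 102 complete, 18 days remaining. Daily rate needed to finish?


Formula: Required rate = Remaining points / Days left
Remaining = 156 - 102 = 54 points
Required rate = 54 / 18 = 3.0 points/day

3.0 points/day


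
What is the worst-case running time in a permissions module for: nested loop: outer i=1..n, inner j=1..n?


Reasoning: n iterations times n iterations
Complexity: O(n^2)

O(n^2)


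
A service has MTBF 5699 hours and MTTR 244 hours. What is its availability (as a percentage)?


Availability = MTBF / (MTBF + MTTR)
Availability = 5699 / (5699 + 244)
Availability = 5699 / 5943
Availability = 95.8943%

95.8943%


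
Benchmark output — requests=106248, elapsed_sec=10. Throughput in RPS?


Formula: throughput = requests / seconds
throughput = 106248 / 10
throughput = 10624.8 requests/second

10624.8 requests/second


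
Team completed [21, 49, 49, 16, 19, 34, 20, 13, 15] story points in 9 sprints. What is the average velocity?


Formula: Avg velocity = Total points / Number of sprints
Points: [21, 49, 49, 16, 19, 34, 20, 13, 15]
Sum = 21 + 49 + 49 + 16 + 19 + 34 + 20 + 13 + 15 = 236
Avg velocity = 236 / 9 = 26.22 points/sprint

26.22 points/sprint


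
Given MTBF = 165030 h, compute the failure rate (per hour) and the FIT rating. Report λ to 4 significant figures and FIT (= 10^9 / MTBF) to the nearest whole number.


Formula: λ = 1 / MTBF; FIT = λ × 1e9 = 1e9 / MTBF
λ = 1 / 165030 ≈ 6.060e-06 failures/hour
FIT = 1e9 / 165030 ≈ 6060 failures per 1e9 hours (nearest whole number)

λ = 6.060e-06 /h, FIT = 6060


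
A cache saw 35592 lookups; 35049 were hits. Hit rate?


Formula: hit rate = hits / (hits + misses) * 100
hit rate = 35049 / (35049 + 543) * 100
hit rate = 35049 / 35592 * 100
hit rate = 98.47%

98.47%


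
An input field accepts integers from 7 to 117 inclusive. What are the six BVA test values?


Range: [7, 117]
Boundaries: just below min, min, min+1, max-1, max, just above max
Values: [6, 7, 8, 116, 117, 118]

[6, 7, 8, 116, 117, 118]


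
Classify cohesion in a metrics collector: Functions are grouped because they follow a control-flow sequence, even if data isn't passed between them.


Reasoning: Grouped by order of execution within a routine, not by data flow
Type: Procedural cohesion

Procedural cohesion


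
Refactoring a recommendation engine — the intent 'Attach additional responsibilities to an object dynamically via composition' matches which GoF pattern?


This matches the Decorator pattern

Decorator


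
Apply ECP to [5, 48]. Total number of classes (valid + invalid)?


Valid range: [5, 48]
Class 1: x < 5 — invalid
Class 2: 5 ≤ x ≤ 48 — valid
Class 3: x > 48 — invalid
Total equivalence classes: 3

3 equivalence classes


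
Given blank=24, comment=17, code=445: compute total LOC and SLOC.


Total LOC = blank + comment + code
Total LOC = 24 + 17 + 445 = 486
SLOC (source only) = code = 445

Total LOC: 486, SLOC: 445


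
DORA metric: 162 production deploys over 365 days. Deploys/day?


Formula: deployments per day = releases / days
= 162 / 365
= 0.444 deploys/day
(equivalently, 3.11 deploys/week)

0.444 deploys/day


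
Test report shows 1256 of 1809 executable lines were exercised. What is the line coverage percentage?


Coverage = covered / total * 100
Coverage = 1256 / 1809 * 100
Coverage = 69.43%

69.43%


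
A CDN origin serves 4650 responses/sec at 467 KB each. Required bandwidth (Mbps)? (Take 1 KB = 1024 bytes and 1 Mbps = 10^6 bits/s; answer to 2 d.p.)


Formula: Mbps = payload_bytes * RPS * 8 / 1e6
Payload per request = 467 KB = 467 * 1024 = 478208 bytes
Total bytes/sec = 478208 * 4650 = 2223667200
Total bits/sec = 2223667200 * 8 = 17789337600
Mbps = 17789337600 / 1e6 = 17789.34

17789.34 Mbps


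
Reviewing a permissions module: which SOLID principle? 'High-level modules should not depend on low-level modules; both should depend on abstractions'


This describes the Dependency Inversion Principle (DIP)

Dependency Inversion Principle (DIP)


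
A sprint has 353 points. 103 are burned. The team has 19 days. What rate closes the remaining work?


Formula: Required rate = Remaining points / Days left
Remaining = 353 - 103 = 250 points
Required rate = 250 / 19 = 13.16 points/day

13.16 points/day


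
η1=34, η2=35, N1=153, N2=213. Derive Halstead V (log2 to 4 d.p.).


Formula: V = N * log2(η), where N = N1 + N2 and η = η1 + η2
η = 34 + 35 = 69
N = 153 + 213 = 366
log2(69) ≈ 6.1085
V = 366 * 6.1085 = 2235.71

2235.71


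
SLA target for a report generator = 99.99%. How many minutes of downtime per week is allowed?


Formula: allowed downtime = period * (100 - SLA) / 100
Period (week) = 10080 minutes
Unavailability fraction = (100 - 99.99) / 100
Allowed downtime = 10080 * (100 - 99.99) / 100
Allowed downtime = 1.008 minutes

1.008 minutes


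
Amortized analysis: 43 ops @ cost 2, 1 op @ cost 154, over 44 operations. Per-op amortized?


Formula: Amortized cost = Total cost / Operations
Total cost = (43 * 2) + (1 * 154)
Total cost = 86 + 154 = 240
Amortized = 240 / 44 = 5.4545

5.4545


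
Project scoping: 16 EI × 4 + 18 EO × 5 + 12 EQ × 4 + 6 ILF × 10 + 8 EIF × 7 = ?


UFP = EI*4 + EO*5 + EQ*4 + ILF*10 + EIF*7
UFP = 16*4 + 18*5 + 12*4 + 6*10 + 8*7
UFP = 64 + 90 + 48 + 60 + 56
UFP = 318

318


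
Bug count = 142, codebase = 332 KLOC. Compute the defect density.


Defect density = defects / KLOC
Defect density = 142 / 332
Defect density = 0.428 defects/KLOC

0.428 defects/KLOC


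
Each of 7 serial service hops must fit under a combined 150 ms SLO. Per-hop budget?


Formula: per_stage = total_budget / stages
per_stage = 150 / 7
per_stage = 21.43 ms

21.43 ms


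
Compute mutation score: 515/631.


Mutation score = killed / total * 100
Mutation score = 515 / 631 * 100
Mutation score = 81.62%

81.62%


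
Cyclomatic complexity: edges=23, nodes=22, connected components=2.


Formula: V(G) = E - N + 2P
V(G) = 23 - 22 + 2*2
V(G) = 1 + 4
V(G) = 5

5


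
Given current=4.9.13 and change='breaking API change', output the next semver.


Current: 4.9.13
Change category: 'breaking API change' → major bump
SemVer rule: major bump → increment MAJOR, reset MINOR and PATCH to 0
New: 5.0.0

5.0.0


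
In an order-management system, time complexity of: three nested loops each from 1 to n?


Reasoning: three levels of nesting over n
Complexity: O(n^3)

O(n^3)


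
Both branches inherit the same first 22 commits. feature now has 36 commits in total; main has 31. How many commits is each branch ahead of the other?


Common ancestor: commit #22
feature commits after divergence: 36 - 22 = 14
main commits after divergence: 31 - 22 = 9
feature is 14 commits ahead of main
main is 9 commits ahead of feature

feature ahead: 14, main ahead: 9


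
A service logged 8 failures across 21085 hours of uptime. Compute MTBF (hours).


Formula: MTBF = Total operating time / Number of failures
MTBF = 21085 / 8
MTBF = 2635.63 hours

2635.63 hours


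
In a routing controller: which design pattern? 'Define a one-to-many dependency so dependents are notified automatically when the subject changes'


This matches the Observer pattern

Observer


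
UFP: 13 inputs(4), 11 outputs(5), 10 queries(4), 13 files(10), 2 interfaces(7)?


UFP = EI*4 + EO*5 + EQ*4 + ILF*10 + EIF*7
UFP = 13*4 + 11*5 + 10*4 + 13*10 + 2*7
UFP = 52 + 55 + 40 + 130 + 14
UFP = 291

291


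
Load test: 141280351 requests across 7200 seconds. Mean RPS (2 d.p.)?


Formula: throughput = requests / seconds
throughput = 141280351 / 7200
throughput = 19622.27 requests/second

19622.27 requests/second


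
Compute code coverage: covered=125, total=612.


Coverage = covered / total * 100
Coverage = 125 / 612 * 100
Coverage = 20.42%

20.42%


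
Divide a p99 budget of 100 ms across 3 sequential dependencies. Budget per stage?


Formula: per_stage = total_budget / stages
per_stage = 100 / 3
per_stage = 33.33 ms

33.33 ms


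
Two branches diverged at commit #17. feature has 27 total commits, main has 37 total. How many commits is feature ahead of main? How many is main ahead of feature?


Common ancestor: commit #17
feature commits after divergence: 27 - 17 = 10
main commits after divergence: 37 - 17 = 20
feature is 10 commits ahead of main
main is 20 commits ahead of feature

feature ahead: 10, main ahead: 20


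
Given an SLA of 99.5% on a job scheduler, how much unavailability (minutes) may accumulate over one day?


Formula: allowed downtime = period * (100 - SLA) / 100
Period (day) = 1440 minutes
Unavailability fraction = (100 - 99.5) / 100
Allowed downtime = 1440 * (100 - 99.5) / 100
Allowed downtime = 7.2 minutes

7.2 minutes


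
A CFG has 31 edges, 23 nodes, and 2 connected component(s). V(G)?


Formula: V(G) = E - N + 2P
V(G) = 31 - 23 + 2*2
V(G) = 8 + 4
V(G) = 12

12


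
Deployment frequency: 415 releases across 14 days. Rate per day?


Formula: deployments per day = releases / days
= 415 / 14
= 29.643 deploys/day
(equivalently, 207.5 deploys/week)

29.643 deploys/day


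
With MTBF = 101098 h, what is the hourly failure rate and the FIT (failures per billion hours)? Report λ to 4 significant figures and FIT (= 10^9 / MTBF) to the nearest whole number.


Formula: λ = 1 / MTBF; FIT = λ × 1e9 = 1e9 / MTBF
λ = 1 / 101098 ≈ 9.891e-06 failures/hour
FIT = 1e9 / 101098 ≈ 9891 failures per 1e9 hours (nearest whole number)

λ = 9.891e-06 /h, FIT = 9891


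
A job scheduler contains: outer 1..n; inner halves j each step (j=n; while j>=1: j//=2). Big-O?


Reasoning: n times log n
Complexity: O(n log n)

O(n log n)


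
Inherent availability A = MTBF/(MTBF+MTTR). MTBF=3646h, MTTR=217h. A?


Availability = MTBF / (MTBF + MTTR)
Availability = 3646 / (3646 + 217)
Availability = 3646 / 3863
Availability = 94.3826%

94.3826%


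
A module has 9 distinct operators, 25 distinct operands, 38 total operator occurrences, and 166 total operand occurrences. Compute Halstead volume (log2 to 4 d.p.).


Formula: V = N * log2(η), where N = N1 + N2 and η = η1 + η2
η = 9 + 25 = 34
N = 38 + 166 = 204
log2(34) ≈ 5.0875
V = 204 * 5.0875 = 1037.85

1037.85


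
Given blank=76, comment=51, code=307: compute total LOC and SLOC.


Total LOC = blank + comment + code
Total LOC = 76 + 51 + 307 = 434
SLOC (source only) = code = 307

Total LOC: 434, SLOC: 307


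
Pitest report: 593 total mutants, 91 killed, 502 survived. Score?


Mutation score = killed / total * 100
Mutation score = 91 / 593 * 100
Mutation score = 15.35%

15.35%


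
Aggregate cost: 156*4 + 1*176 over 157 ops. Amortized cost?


Formula: Amortized cost = Total cost / Operations
Total cost = (156 * 4) + (1 * 176)
Total cost = 624 + 176 = 800
Amortized = 800 / 157 = 5.0955

5.0955


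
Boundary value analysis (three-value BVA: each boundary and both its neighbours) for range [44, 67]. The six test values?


Range: [44, 67]
Boundaries: just below min, min, min+1, max-1, max, just above max
Values: [43, 44, 45, 66, 67, 68]

[43, 44, 45, 66, 67, 68]


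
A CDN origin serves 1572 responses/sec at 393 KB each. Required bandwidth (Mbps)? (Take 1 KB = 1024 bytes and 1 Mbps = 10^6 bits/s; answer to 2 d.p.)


Formula: Mbps = payload_bytes * RPS * 8 / 1e6
Payload per request = 393 KB = 393 * 1024 = 402432 bytes
Total bytes/sec = 402432 * 1572 = 632623104
Total bits/sec = 632623104 * 8 = 5060984832
Mbps = 5060984832 / 1e6 = 5060.98

5060.98 Mbps


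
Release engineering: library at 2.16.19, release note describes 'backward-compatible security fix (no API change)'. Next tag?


Current: 2.16.19
Change category: 'backward-compatible security fix (no API change)' → patch bump
SemVer rule: patch bump → increment PATCH (MAJOR and MINOR unchanged)
New: 2.16.20

2.16.20


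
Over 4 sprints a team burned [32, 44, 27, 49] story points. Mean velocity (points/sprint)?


Formula: Avg velocity = Total points / Number of sprints
Points: [32, 44, 27, 49]
Sum = 32 + 44 + 27 + 49 = 152
Avg velocity = 152 / 4 = 38.0 points/sprint

38.0 points/sprint


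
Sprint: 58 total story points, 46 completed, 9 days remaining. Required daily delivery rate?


Formula: Required rate = Remaining points / Days left
Remaining = 58 - 46 = 12 points
Required rate = 12 / 9 = 1.33 points/day

1.33 points/day


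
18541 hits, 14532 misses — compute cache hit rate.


Formula: hit rate = hits / (hits + misses) * 100
hit rate = 18541 / (18541 + 14532) * 100
hit rate = 18541 / 33073 * 100
hit rate = 56.06%

56.06%


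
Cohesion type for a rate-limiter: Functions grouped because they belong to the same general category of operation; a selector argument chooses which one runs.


Reasoning: Grouped by category of activity, not by data or sequence
Type: Logical cohesion

Logical cohesion


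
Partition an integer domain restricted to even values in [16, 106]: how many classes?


Constraint: even integers in [16, 106]
Class 1: x < 16 — out-of-range invalid
Class 2: x in [16,106] but odd — wrong type invalid
Class 3: x in [16,106] and even — valid
Class 4: x > 106 — out-of-range invalid
Total equivalence classes: 4

4 equivalence classes


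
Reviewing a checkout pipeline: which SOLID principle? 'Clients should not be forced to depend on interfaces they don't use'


This describes the Interface Segregation Principle (ISP)

Interface Segregation Principle (ISP)


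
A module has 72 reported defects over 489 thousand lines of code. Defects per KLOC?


Defect density = defects / KLOC
Defect density = 72 / 489
Defect density = 0.147 defects/KLOC

0.147 defects/KLOC


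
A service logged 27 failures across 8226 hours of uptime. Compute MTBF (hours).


Formula: MTBF = Total operating time / Number of failures
MTBF = 8226 / 27
MTBF = 304.67 hours

304.67 hours


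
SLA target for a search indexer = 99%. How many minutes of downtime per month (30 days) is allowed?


Formula: allowed downtime = period * (100 - SLA) / 100
Period (month (30 days)) = 43200 minutes
Unavailability fraction = (100 - 99.0) / 100
Allowed downtime = 43200 * (100 - 99.0) / 100
Allowed downtime = 432.0 minutes

432.0 minutes


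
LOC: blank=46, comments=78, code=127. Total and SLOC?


Total LOC = blank + comment + code
Total LOC = 46 + 78 + 127 = 251
SLOC (source only) = code = 127

Total LOC: 251, SLOC: 127


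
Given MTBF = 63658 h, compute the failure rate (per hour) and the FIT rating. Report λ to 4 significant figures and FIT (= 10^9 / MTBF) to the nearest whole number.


Formula: λ = 1 / MTBF; FIT = λ × 1e9 = 1e9 / MTBF
λ = 1 / 63658 ≈ 1.571e-05 failures/hour
FIT = 1e9 / 63658 ≈ 15709 failures per 1e9 hours (nearest whole number)

λ = 1.571e-05 /h, FIT = 15709


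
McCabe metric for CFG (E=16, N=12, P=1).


Formula: V(G) = E - N + 2P
V(G) = 16 - 12 + 2*1
V(G) = 4 + 2
V(G) = 6

6


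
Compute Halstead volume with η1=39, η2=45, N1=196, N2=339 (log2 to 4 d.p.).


Formula: V = N * log2(η), where N = N1 + N2 and η = η1 + η2
η = 39 + 45 = 84
N = 196 + 339 = 535
log2(84) ≈ 6.3923
V = 535 * 6.3923 = 3419.88

3419.88


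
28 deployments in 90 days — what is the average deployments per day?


Formula: deployments per day = releases / days
= 28 / 90
= 0.311 deploys/day
(equivalently, 2.18 deploys/week)

0.311 deploys/day


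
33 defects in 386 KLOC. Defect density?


Defect density = defects / KLOC
Defect density = 33 / 386
Defect density = 0.085 defects/KLOC

0.085 defects/KLOC


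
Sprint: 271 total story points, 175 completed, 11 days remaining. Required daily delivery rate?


Formula: Required rate = Remaining points / Days left
Remaining = 271 - 175 = 96 points
Required rate = 96 / 11 = 8.73 points/day

8.73 points/day


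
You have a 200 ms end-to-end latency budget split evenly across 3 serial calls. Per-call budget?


Formula: per_stage = total_budget / stages
per_stage = 200 / 3
per_stage = 66.67 ms

66.67 ms


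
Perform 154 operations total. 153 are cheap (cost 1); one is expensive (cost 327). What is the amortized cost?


Formula: Amortized cost = Total cost / Operations
Total cost = (153 * 1) + (1 * 327)
Total cost = 153 + 327 = 480
Amortized = 480 / 154 = 3.1169

3.1169


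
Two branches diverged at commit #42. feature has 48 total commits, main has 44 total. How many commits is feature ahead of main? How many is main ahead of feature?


Common ancestor: commit #42
feature commits after divergence: 48 - 42 = 6
main commits after divergence: 44 - 42 = 2
feature is 6 commits ahead of main
main is 2 commits ahead of feature

feature ahead: 6, main ahead: 2


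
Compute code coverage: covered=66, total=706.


Coverage = covered / total * 100
Coverage = 66 / 706 * 100
Coverage = 9.35%

9.35%


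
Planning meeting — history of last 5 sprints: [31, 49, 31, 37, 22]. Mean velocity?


Formula: Avg velocity = Total points / Number of sprints
Points: [31, 49, 31, 37, 22]
Sum = 31 + 49 + 31 + 37 + 22 = 170
Avg velocity = 170 / 5 = 34.0 points/sprint

34.0 points/sprint


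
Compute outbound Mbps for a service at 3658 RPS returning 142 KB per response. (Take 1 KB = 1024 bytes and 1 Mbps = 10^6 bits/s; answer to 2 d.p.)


Formula: Mbps = payload_bytes * RPS * 8 / 1e6
Payload per request = 142 KB = 142 * 1024 = 145408 bytes
Total bytes/sec = 145408 * 3658 = 531902464
Total bits/sec = 531902464 * 8 = 4255219712
Mbps = 4255219712 / 1e6 = 4255.22

4255.22 Mbps


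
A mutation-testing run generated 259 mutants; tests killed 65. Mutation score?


Mutation score = killed / total * 100
Mutation score = 65 / 259 * 100
Mutation score = 25.1%

25.1%


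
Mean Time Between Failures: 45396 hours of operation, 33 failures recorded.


Formula: MTBF = Total operating time / Number of failures
MTBF = 45396 / 33
MTBF = 1375.64 hours

1375.64 hours


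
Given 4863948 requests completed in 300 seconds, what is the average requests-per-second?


Formula: throughput = requests / seconds
throughput = 4863948 / 300
throughput = 16213.16 requests/second

16213.16 requests/second


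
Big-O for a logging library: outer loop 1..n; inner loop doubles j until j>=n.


Reasoning: linear outer times logarithmic inner
Complexity: O(n log n)

O(n log n)


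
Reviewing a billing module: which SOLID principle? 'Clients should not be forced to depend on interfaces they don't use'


This describes the Interface Segregation Principle (ISP)

Interface Segregation Principle (ISP)


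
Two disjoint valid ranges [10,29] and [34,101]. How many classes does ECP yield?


Valid ranges: [10,29] and [34,101]
Class 1: x < 10 — invalid
Class 2: 10 ≤ x ≤ 29 — valid
Class 3: 29 < x < 34 — invalid (gap between ranges)
Class 4: 34 ≤ x ≤ 101 — valid
Class 5: x > 101 — invalid
Total equivalence classes: 5

5 equivalence classes


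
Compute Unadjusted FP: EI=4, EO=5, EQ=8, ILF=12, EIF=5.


UFP = EI*4 + EO*5 + EQ*4 + ILF*10 + EIF*7
UFP = 4*4 + 5*5 + 8*4 + 12*10 + 5*7
UFP = 16 + 25 + 32 + 120 + 35
UFP = 228

228


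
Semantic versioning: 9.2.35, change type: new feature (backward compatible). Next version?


Current: 9.2.35
Change category: 'new feature (backward compatible)' → minor bump
SemVer rule: minor bump → increment MINOR, reset PATCH to 0 (MAJOR unchanged)
New: 9.3.0

9.3.0


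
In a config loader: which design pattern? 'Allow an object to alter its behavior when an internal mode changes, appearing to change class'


This matches the State pattern

State


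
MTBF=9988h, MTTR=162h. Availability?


Availability = MTBF / (MTBF + MTTR)
Availability = 9988 / (9988 + 162)
Availability = 9988 / 10150
Availability = 98.4039%

98.4039%


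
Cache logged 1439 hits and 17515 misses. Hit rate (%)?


Formula: hit rate = hits / (hits + misses) * 100
hit rate = 1439 / (1439 + 17515) * 100
hit rate = 1439 / 18954 * 100
hit rate = 7.59%

7.59%


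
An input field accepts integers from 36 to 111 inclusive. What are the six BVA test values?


Range: [36, 111]
Boundaries: just below min, min, min+1, max-1, max, just above max
Values: [35, 36, 37, 110, 111, 112]

[35, 36, 37, 110, 111, 112]


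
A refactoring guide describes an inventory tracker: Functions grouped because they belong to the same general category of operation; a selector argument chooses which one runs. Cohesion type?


Reasoning: Grouped by category of activity, not by data or sequence
Type: Logical cohesion

Logical cohesion


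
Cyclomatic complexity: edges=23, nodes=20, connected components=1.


Formula: V(G) = E - N + 2P
V(G) = 23 - 20 + 2*1
V(G) = 3 + 2
V(G) = 5

5
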